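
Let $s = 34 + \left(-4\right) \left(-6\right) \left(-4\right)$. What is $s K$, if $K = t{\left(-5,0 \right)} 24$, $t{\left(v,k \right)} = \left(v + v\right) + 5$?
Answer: $7440$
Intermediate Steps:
$t{\left(v,k \right)} = 5 + 2 v$ ($t{\left(v,k \right)} = 2 v + 5 = 5 + 2 v$)
$s = -62$ ($s = 34 + 24 \left(-4\right) = 34 - 96 = -62$)
$K = -120$ ($K = \left(5 + 2 \left(-5\right)\right) 24 = \left(5 - 10\right) 24 = \left(-5\right) 24 = -120$)
$s K = \left(-62\right) \left(-120\right) = 7440$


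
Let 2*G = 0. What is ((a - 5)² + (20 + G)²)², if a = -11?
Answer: 430336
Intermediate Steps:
G = 0 (G = (½)*0 = 0)
((a - 5)² + (20 + G)²)² = ((-11 - 5)² + (20 + 0)²)² = ((-16)² + 20²)² = (256 + 400)² = 656² = 430336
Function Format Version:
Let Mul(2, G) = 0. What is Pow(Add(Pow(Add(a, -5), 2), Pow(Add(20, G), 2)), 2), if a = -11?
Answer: 430336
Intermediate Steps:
G = 0 (G = Mul(Rational(1, 2), 0) = 0)
Pow(Add(Pow(Add(a, -5), 2), Pow(Add(20, G), 2)), 2) = Pow(Add(Pow(Add(-11, -5), 2), Pow(Add(20, 0), 2)), 2) = Pow(Add(Pow(-16, 2), Pow(20, 2)), 2) = Pow(Add(256, 400), 2) = Pow(656, 2) = 430336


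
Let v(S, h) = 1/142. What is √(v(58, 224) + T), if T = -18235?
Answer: I*√367690398/142 ≈ 135.04*I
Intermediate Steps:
v(S, h) = 1/142
√(v(58, 224) + T) = √(1/142 - 18235) = √(-2589369/142) = I*√367690398/142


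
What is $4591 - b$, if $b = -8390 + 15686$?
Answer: $-2705$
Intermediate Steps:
$b = 7296$
$4591 - b = 4591 - 7296 = -2705$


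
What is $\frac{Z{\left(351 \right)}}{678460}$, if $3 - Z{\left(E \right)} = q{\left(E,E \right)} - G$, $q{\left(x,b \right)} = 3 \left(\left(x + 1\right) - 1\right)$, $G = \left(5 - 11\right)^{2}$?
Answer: $- \frac{507}{339230} \approx -0.0014946$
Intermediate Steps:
$G = 36$ ($G = \left(-6\right)^{2} = 36$)
$q{\left(x,b \right)} = 3 x$ ($q{\left(x,b \right)} = 3 \left(\left(1 + x\right) - 1\right) = 3 x$)
$Z{\left(E \right)} = 39 - 3 E$ ($Z{\left(E \right)} = 3 - \left(3 E - 36\right) = 3 - \left(-36 + 3 E\right) = 39 - 3 E$)
$\frac{Z{\left(351 \right)}}{678460} = \frac{39 - 1053}{678460} = \left(39 - 1053\right) \frac{1}{678460} = \left(-1014\right) \frac{1}{678460} = - \frac{507}{339230}$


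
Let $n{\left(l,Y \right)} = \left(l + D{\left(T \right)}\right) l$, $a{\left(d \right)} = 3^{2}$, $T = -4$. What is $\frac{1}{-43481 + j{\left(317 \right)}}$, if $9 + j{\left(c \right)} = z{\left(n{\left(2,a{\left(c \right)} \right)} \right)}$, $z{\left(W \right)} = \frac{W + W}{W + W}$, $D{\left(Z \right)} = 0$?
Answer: $- \frac{1}{43489} \approx -2.2994 \cdot 10^{-5}$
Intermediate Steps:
$a{\left(d \right)} = 9$
$n{\left(l,Y \right)} = l^{2}$ ($n{\left(l,Y \right)} = \left(l + 0\right) l = l l = l^{2}$)
$z{\left(W \right)} = 1$ ($z{\left(W \right)} = \frac{2 W}{2 W} = 2 W \frac{1}{2 W} = 1$)
$j{\left(c \right)} = -8$ ($j{\left(c \right)} = -9 + 1 = -8$)
$\frac{1}{-43481 + j{\left(317 \right)}} = \frac{1}{-43481 - 8} = \frac{1}{-43489} = - \frac{1}{43489}$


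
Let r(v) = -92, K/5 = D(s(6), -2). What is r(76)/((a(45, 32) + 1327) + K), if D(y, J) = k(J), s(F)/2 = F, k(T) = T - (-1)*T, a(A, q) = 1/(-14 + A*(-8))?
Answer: -34408/488817 ≈ -0.070390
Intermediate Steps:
a(A, q) = 1/(-14 - 8*A)
k(T) = 2*T (k(T) = T + T = 2*T)
s(F) = 2*F
D(y, J) = 2*J
K = -20 (K = 5*(2*(-2)) = 5*(-4) = -20)
r(76)/((a(45, 32) + 1327) + K) = -92/((-1/(14 + 8*45) + 1327) - 20) = -92/((-1/(14 + 360) + 1327) - 20) = -92/((-1/374 + 1327) - 20) = -92/(496297/374 - 20) = -92/488817/374 = -92*374/488817 = -34408/488817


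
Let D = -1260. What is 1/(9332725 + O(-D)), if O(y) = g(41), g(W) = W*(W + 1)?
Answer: 1/9334447 ≈ 1.0713e-7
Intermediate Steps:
g(W) = W*(1 + W)
O(y) = 1722 (O(y) = 41*(1 + 41) = 41*42 = 1722)
1/(9332725 + O(-D)) = 1/(9332725 + 1722) = 1/9334447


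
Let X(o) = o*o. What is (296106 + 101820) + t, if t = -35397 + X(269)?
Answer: 434890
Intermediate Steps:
X(o) = o²
t = 36964 (t = -35397 + 269² = -35397 + 72361 = 36964)
(296106 + 101820) + t = (296106 + 101820) + 36964 = 397926 + 36964 = 434890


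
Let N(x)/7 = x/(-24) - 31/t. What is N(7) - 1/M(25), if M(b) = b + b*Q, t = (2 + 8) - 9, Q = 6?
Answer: -919999/4200 ≈ -219.05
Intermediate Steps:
t = 1 (t = 10 - 9 = 1)
M(b) = 7*b (M(b) = b + b*6 = b + 6*b = 7*b)
N(x) = -217 - 7*x/24 (N(x) = 7*(x/(-24) - 31/1) = 7*(x*(-1/24) - 31*1) = 7*(-x/24 - 31) = 7*(-31 - x/24) = -217 - 7*x/24)
N(7) - 1/M(25) = (-217 - 7/24*7) - 1/(7*25) = (-217 - 49/24) - 1/175 = -5257/24 - 1*1/175 = -5257/24 - 1/175 = -919999/4200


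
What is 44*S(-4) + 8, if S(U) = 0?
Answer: 8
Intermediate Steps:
44*S(-4) + 8 = 44*0 + 8 = 0 + 8 = 8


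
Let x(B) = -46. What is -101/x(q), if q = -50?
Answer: 101/46 ≈ 2.1957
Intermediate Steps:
-101/x(q) = -101/(-46) = -101*(-1/46) = 101/46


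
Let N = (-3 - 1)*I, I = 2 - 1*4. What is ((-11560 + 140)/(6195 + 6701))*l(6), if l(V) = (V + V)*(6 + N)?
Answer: -59955/403 ≈ -148.77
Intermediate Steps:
I = -2 (I = 2 - 4 = -2)
N = 8 (N = (-3 - 1)*(-2) = -4*(-2) = 8)
l(V) = 28*V (l(V) = (V + V)*(6 + 8) = (2*V)*14 = 28*V)
((-11560 + 140)/(6195 + 6701))*l(6) = ((-11560 + 140)/(6195 + 6701))*(28*6) = -11420/12896*168 = -11420*1/12896*168 = -2855/3224*168 = -59955/403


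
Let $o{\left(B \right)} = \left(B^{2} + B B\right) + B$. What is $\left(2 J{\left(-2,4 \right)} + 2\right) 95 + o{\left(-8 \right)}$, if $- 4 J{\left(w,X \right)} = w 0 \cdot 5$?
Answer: $310$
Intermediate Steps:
$o{\left(B \right)} = B + 2 B^{2}$ ($o{\left(B \right)} = \left(B^{2} + B^{2}\right) + B = 2 B^{2} + B = B + 2 B^{2}$)
$J{\left(w,X \right)} = 0$ ($J{\left(w,X \right)} = - \frac{w 0 \cdot 5}{4} = - \frac{0 \cdot 5}{4} = \left(- \frac{1}{4}\right) 0 = 0$)
$\left(2 J{\left(-2,4 \right)} + 2\right) 95 + o{\left(-8 \right)} = \left(2 \cdot 0 + 2\right) 95 - 8 \left(1 + 2 \left(-8\right)\right) = \left(0 + 2\right) 95 - 8 \left(1 - 16\right) = 2 \cdot 95 - -120 = 190 + 120 = 310$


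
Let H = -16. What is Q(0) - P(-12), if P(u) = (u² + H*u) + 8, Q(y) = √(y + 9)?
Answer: -341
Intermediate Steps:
Q(y) = √(9 + y)
P(u) = 8 + u² - 16*u (P(u) = (u² - 16*u) + 8 = 8 + u² - 16*u)
Q(0) - P(-12) = √(9 + 0) - (8 + (-12)² - 16*(-12)) = √9 - (8 + 144 + 192) = 3 - 1*344 = 3 - 344 = -341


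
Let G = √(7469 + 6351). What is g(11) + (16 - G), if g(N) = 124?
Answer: 140 - 2*√3455 ≈ 22.441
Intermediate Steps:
G = 2*√3455 (G = √13820 = 2*√3455 ≈ 117.56)
g(11) + (16 - G) = 124 + (16 - 2*√3455) = 140 - 2*√3455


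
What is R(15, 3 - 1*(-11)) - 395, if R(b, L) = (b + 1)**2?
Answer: -139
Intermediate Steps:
R(b, L) = (1 + b)**2
R(15, 3 - 1*(-11)) - 395 = (1 + 15)**2 - 395 = 16**2 - 395 = 256 - 395 = -139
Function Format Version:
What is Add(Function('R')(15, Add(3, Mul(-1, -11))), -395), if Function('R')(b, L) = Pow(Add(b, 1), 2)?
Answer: -139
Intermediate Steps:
Function('R')(b, L) = Pow(Add(1, b), 2)
Add(Function('R')(15, Add(3, Mul(-1, -11))), -395) = Add(Pow(Add(1, 15), 2), -395) = Add(Pow(16, 2), -395) = Add(256, -395) = -139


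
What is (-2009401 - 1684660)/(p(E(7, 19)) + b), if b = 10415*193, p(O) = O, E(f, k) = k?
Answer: -3694061/2010114 ≈ -1.8377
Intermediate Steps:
b = 2010095
(-2009401 - 1684660)/(p(E(7, 19)) + b) = (-2009401 - 1684660)/(19 + 2010095) = -3694061/2010114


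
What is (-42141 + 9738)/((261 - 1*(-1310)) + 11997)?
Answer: -32403/13568 ≈ -2.3882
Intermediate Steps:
(-42141 + 9738)/((261 - 1*(-1310)) + 11997) = -32403/((261 + 1310) + 11997) = -32403/(1571 + 11997) = -32403/13568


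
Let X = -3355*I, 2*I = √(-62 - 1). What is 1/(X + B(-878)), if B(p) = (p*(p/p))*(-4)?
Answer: 14048/758466151 + 20130*I*√7/758466151 ≈ 1.8522e-5 + 7.0219e-5*I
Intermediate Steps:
I = 3*I*√7/2 (I = √(-62 - 1)/2 = √(-63)/2 = (3*I*√7)/2 = 3*I*√7/2 ≈ 3.9686*I)
B(p) = -4*p (B(p) = (p*1)*(-4) = p*(-4) = -4*p)
X = -10065*I*√7/2 ≈ -13315.0*I
1/(X + B(-878)) = 1/(-10065*I*√7/2 - 4*(-878)) = 1/(-10065*I*√7/2 + 3512) = 1/(3512 - 10065*I*√7/2)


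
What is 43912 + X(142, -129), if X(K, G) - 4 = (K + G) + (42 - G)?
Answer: 44100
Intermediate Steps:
X(K, G) = 46 + K (X(K, G) = 4 + ((K + G) + (42 - G)) = 4 + ((G + K) + (42 - G)) = 4 + (42 + K) = 46 + K)
43912 + X(142, -129) = 43912 + (46 + 142) = 43912 + 188 = 44100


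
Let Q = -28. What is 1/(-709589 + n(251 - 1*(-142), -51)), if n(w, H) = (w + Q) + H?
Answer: -1/709275 ≈ -1.4099e-6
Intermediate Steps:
n(w, H) = -28 + H + w (n(w, H) = (w - 28) + H = (-28 + w) + H = -28 + H + w)
1/(-709589 + n(251 - 1*(-142), -51)) = 1/(-709589 + (-28 - 51 + (251 - 1*(-142)))) = 1/(-709589 + (-28 - 51 + (251 + 142))) = 1/(-709589 + (-28 - 51 + 393)) = 1/(-709589 + 314) = 1/(-709275) = -1/709275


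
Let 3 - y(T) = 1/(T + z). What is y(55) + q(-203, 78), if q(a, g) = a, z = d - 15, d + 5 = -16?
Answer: -3801/19 ≈ -200.05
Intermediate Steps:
d = -21 (d = -5 - 16 = -21)
z = -36 (z = -21 - 15 = -36)
y(T) = 3 - 1/(-36 + T) (y(T) = 3 - 1/(T - 36) = 3 - 1/(-36 + T))
y(55) + q(-203, 78) = (-109 + 3*55)/(-36 + 55) - 203 = (-109 + 165)/19 - 203 = (1/19)*56 - 203 = 56/19 - 203 = -3801/19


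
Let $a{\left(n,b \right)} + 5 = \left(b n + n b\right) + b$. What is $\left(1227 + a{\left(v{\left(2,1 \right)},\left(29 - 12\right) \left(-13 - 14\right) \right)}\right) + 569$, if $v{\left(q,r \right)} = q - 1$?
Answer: $414$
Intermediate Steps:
$v{\left(q,r \right)} = -1 + q$
$a{\left(n,b \right)} = -5 + b + 2 b n$ ($a{\left(n,b \right)} = -5 + \left(\left(b n + n b\right) + b\right) = -5 + \left(\left(b n + b n\right) + b\right) = -5 + \left(2 b n + b\right) = -5 + \left(b + 2 b n\right) = -5 + b + 2 b n$)
$\left(1227 + a{\left(v{\left(2,1 \right)},\left(29 - 12\right) \left(-13 - 14\right) \right)}\right) + 569 = \left(1227 + \left(-5 + \left(29 - 12\right) \left(-13 - 14\right) + 2 \left(29 - 12\right) \left(-13 - 14\right) \left(-1 + 2\right)\right)\right) + 569 = \left(1227 + \left(-5 + 17 \left(-27\right) + 2 \cdot 17 \left(-27\right) 1\right)\right) + 569 = \left(1227 - \left(464 + 918\right)\right) + 569 = \left(1227 - 1382\right) + 569 = -155 + 569 = 414$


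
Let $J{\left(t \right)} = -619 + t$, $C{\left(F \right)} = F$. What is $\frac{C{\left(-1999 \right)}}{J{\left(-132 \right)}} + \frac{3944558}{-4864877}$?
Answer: $\frac{6762526065}{3653522627} \approx 1.851$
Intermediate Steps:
$\frac{C{\left(-1999 \right)}}{J{\left(-132 \right)}} + \frac{3944558}{-4864877} = - \frac{1999}{-619 - 132} + \frac{3944558}{-4864877} = - \frac{1999}{-751} + 3944558 \left(- \frac{1}{4864877}\right) = \left(-1999\right) \left(- \frac{1}{751}\right) - \frac{3944558}{4864877} = \frac{1999}{751} - \frac{3944558}{4864877} = \frac{6762526065}{3653522627}$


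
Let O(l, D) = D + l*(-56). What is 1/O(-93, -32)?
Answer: 1/5176 ≈ 0.00019320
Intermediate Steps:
O(l, D) = D - 56*l
1/O(-93, -32) = 1/(-32 - 56*(-93)) = 1/(-32 + 5208) = 1/5176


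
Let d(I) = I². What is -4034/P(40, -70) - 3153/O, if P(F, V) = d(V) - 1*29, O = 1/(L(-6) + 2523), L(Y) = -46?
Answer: -38042421485/4871 ≈ -7.8100e+6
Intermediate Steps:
O = 1/2477 (O = 1/(-46 + 2523) = 1/2477 ≈ 0.00040371)
P(F, V) = -29 + V² (P(F, V) = V² - 1*29 = V² - 29 = -29 + V²)
-4034/P(40, -70) - 3153/O = -4034/(-29 + (-70)²) - 3153/1/2477 = -4034/(-29 + 4900) - 3153*2477 = -4034/4871 - 7809981 = -38042421485/4871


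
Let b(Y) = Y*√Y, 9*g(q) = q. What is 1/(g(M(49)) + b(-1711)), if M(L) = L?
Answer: 441/405728065312 + 138591*I*√1711/405728065312 ≈ 1.0869e-9 + 1.4129e-5*I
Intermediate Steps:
g(q) = q/9
b(Y) = Y^(3/2)
1/(g(M(49)) + b(-1711)) = 1/((⅑)*49 + (-1711)^(3/2)) = 1/(49/9 - 1711*I*√1711)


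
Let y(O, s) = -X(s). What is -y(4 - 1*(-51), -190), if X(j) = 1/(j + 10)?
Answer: -1/180 ≈ -0.0055556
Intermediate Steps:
X(j) = 1/(10 + j)
y(O, s) = -1/(10 + s)
-y(4 - 1*(-51), -190) = -(-1)/(10 - 190) = -(-1)/(-180) = -(-1)*(-1)/180 = -1*1/180 = -1/180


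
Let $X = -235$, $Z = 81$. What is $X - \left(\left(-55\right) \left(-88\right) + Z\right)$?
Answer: $-5156$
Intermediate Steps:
$X - \left(\left(-55\right) \left(-88\right) + Z\right) = -235 - \left(\left(-55\right) \left(-88\right) + 81\right) = -235 - \left(4840 + 81\right) = -235 - 4921 = -5156$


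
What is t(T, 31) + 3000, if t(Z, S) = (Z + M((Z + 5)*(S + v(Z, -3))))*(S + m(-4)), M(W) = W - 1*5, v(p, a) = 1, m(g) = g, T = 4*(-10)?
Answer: -28455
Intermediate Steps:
T = -40
M(W) = -5 + W (M(W) = W - 5 = -5 + W)
t(Z, S) = (-4 + S)*(-5 + Z + (1 + S)*(5 + Z)) (t(Z, S) = (Z + (-5 + (Z + 5)*(S + 1)))*(S - 4) = (Z + (-5 + (5 + Z)*(1 + S)))*(-4 + S) = (Z + (-5 + (1 + S)*(5 + Z)))*(-4 + S) = (-5 + Z + (1 + S)*(5 + Z))*(-4 + S) = (-4 + S)*(-5 + Z + (1 + S)*(5 + Z)))
t(T, 31) + 3000 = (-20*31 - 8*(-40) + 31*(-40 + 5*31 + 31*(-40)) - 3*31*(-40)) + 3000 = (-620 + 320 + 31*(-40 + 155 - 1240) + 3720) + 3000 = (-620 + 320 + 31*(-1125) + 3720) + 3000 = (-620 + 320 - 34875 + 3720) + 3000 = -31455 + 3000 = -28455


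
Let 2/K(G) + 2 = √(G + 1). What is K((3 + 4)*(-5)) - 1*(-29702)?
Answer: 564336/19 - I*√34/19 ≈ 29702.0 - 0.30689*I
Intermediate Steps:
K(G) = 2/(-2 + √(1 + G)) (K(G) = 2/(-2 + √(G + 1)) = 2/(-2 + √(1 + G)))
K((3 + 4)*(-5)) - 1*(-29702) = 2/(-2 + √(1 + (3 + 4)*(-5))) - 1*(-29702) = 2/(-2 + √(1 + 7*(-5))) + 29702 = 2/(-2 + √(1 - 35)) + 29702 = 2/(-2 + √(-34)) + 29702 = 2/(-2 + I*√34) + 29702 = 29702 + 2/(-2 + I*√34)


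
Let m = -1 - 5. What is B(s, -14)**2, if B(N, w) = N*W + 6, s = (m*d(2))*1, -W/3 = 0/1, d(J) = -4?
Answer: 36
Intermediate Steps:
m = -6
W = 0 (W = -0/1 = -0 = -3*0 = 0)
s = 24 (s = -6*(-4)*1 = 24*1 = 24)
B(N, w) = 6 (B(N, w) = N*0 + 6 = 0 + 6 = 6)
B(s, -14)**2 = 6**2 = 36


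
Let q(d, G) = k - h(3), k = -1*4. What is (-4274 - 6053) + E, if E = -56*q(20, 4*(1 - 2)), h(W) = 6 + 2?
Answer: -9655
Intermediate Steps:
k = -4
h(W) = 8
q(d, G) = -12 (q(d, G) = -4 - 1*8 = -4 - 8 = -12)
E = 672 (E = -56*(-12) = 672)
(-4274 - 6053) + E = (-4274 - 6053) + 672 = -10327 + 672 = -9655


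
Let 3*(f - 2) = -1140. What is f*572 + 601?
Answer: -215615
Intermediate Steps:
f = -378 (f = 2 + (1/3)*(-1140) = 2 - 380 = -378)
f*572 + 601 = -378*572 + 601 = -216216 + 601 = -215615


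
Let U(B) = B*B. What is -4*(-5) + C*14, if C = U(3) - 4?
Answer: 90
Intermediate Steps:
U(B) = B²
C = 5 (C = 3² - 4 = 9 - 4 = 5)
-4*(-5) + C*14 = -4*(-5) + 5*14 = 20 + 70 = 90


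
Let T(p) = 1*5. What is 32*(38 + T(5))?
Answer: 1376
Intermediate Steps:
T(p) = 5
32*(38 + T(5)) = 32*(38 + 5) = 32*43 = 1376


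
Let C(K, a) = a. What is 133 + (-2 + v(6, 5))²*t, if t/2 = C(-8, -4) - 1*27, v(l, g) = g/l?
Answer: 875/18 ≈ 48.611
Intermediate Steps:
t = -62 (t = 2*(-4 - 1*27) = 2*(-4 - 27) = 2*(-31) = -62)
133 + (-2 + v(6, 5))²*t = 133 + (-2 + 5/6)²*(-62) = 133 + (-2 + 5*(⅙))²*(-62) = 133 + (-2 + ⅚)²*(-62) = 133 + (-7/6)²*(-62) = 133 + (49/36)*(-62) = 133 - 1519/18 = 875/18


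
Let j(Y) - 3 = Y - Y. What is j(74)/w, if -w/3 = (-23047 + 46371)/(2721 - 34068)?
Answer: 31347/23324 ≈ 1.3440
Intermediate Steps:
j(Y) = 3 (j(Y) = 3 + (Y - Y) = 3 + 0 = 3)
w = 23324/10449 (w = -3*(-23047 + 46371)/(2721 - 34068) = -69972/(-31347) = -69972*(-1)/31347 = -3*(-23324/31347) = 23324/10449 ≈ 2.2322)
j(74)/w = 3/(23324/10449) = 3*(10449/23324) = 31347/23324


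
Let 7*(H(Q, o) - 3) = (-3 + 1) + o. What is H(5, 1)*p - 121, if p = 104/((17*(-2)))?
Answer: -15439/119 ≈ -129.74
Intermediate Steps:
H(Q, o) = 19/7 + o/7 (H(Q, o) = 3 + ((-3 + 1) + o)/7 = 3 + (-2 + o)/7 = 3 + (-2/7 + o/7) = 19/7 + o/7)
p = -52/17 (p = 104/(-34) = 104*(-1/34) = -52/17 ≈ -3.0588)
H(5, 1)*p - 121 = (19/7 + (⅐)*1)*(-52/17) - 121 = (19/7 + ⅐)*(-52/17) - 121 = (20/7)*(-52/17) - 121 = -1040/119 - 121 = -15439/119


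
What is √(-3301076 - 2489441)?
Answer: I*√5790517 ≈ 2406.3*I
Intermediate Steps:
√(-3301076 - 2489441) = √(-5790517) = I*√5790517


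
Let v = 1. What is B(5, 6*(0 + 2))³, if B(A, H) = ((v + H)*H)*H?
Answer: 6560206848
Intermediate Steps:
B(A, H) = H²*(1 + H) (B(A, H) = ((1 + H)*H)*H = (H*(1 + H))*H = H²*(1 + H))
B(5, 6*(0 + 2))³ = ((6*(0 + 2))²*(1 + 6*(0 + 2)))³ = ((6*2)²*(1 + 6*2))³ = (12²*(1 + 12))³ = (144*13)³ = 1872³ = 6560206848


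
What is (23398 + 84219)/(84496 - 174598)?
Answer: -107617/90102 ≈ -1.1944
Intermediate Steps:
(23398 + 84219)/(84496 - 174598) = 107617/(-90102) = 107617*(-1/90102) = -107617/90102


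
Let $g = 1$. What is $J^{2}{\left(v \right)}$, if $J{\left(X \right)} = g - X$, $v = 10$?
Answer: $81$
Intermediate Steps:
$J{\left(X \right)} = 1 - X$
$J^{2}{\left(v \right)} = \left(1 - 10\right)^{2} = \left(-9\right)^{2} = 81$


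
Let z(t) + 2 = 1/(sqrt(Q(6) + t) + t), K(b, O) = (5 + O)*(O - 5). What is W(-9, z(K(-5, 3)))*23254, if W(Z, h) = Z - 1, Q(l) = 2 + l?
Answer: -232540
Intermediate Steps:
K(b, O) = (-5 + O)*(5 + O) (K(b, O) = (5 + O)*(-5 + O) = (-5 + O)*(5 + O))
z(t) = -2 + 1/(t + sqrt(8 + t)) (z(t) = -2 + 1/(sqrt((2 + 6) + t) + t) = -2 + 1/(sqrt(8 + t) + t) = -2 + 1/(t + sqrt(8 + t)))
W(Z, h) = -1 + Z
W(-9, z(K(-5, 3)))*23254 = (-1 - 9)*23254 = -10*23254 = -232540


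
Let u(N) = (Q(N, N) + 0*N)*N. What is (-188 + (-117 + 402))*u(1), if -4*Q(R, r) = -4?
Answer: 97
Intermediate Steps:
Q(R, r) = 1 (Q(R, r) = -1/4*(-4) = 1)
u(N) = N (u(N) = (1 + 0*N)*N = (1 + 0)*N = 1*N = N)
(-188 + (-117 + 402))*u(1) = (-188 + (-117 + 402))*1 = (-188 + 285)*1 = 97*1 = 97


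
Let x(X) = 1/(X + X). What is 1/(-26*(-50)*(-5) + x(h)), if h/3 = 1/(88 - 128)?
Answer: -3/19520 ≈ -0.00015369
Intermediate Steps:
h = -3/40 (h = 3/(88 - 128) = 3/(-40) = 3*(-1/40) = -3/40 ≈ -0.075000)
x(X) = 1/(2*X)
1/(-26*(-50)*(-5) + x(h)) = 1/(-26*(-50)*(-5) + 1/(2*(-3/40))) = 1/(1300*(-5) + (½)*(-40/3)) = 1/(-6500 - 20/3) = 1/(-19520/3) = -3/19520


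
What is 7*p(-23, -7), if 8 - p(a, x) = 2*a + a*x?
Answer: -749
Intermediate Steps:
p(a, x) = 8 - 2*a - a*x (p(a, x) = 8 - (2*a + a*x) = 8 + (-2*a - a*x) = 8 - 2*a - a*x)
7*p(-23, -7) = 7*(8 - 2*(-23) - 1*(-23)*(-7)) = 7*(8 + 46 - 161) = 7*(-107) = -749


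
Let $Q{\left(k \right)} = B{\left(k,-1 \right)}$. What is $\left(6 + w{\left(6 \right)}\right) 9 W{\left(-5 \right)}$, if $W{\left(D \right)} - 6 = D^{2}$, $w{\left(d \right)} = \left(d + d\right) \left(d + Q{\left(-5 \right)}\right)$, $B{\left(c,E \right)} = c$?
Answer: $5022$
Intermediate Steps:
$Q{\left(k \right)} = k$
$w{\left(d \right)} = 2 d \left(-5 + d\right)$ ($w{\left(d \right)} = \left(d + d\right) \left(d - 5\right) = 2 d \left(-5 + d\right)$)
$W{\left(D \right)} = 6 + D^{2}$
$\left(6 + w{\left(6 \right)}\right) 9 W{\left(-5 \right)} = \left(6 + 2 \cdot 6 \left(-5 + 6\right)\right) 9 \left(6 + \left(-5\right)^{2}\right) = \left(6 + 2 \cdot 6 \cdot 1\right) 9 \left(6 + 25\right) = \left(6 + 12\right) 9 \cdot 31 = 18 \cdot 9 \cdot 31 = 162 \cdot 31 = 5022$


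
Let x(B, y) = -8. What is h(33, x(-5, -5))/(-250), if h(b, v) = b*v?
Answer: 132/125 ≈ 1.0560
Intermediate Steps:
h(33, x(-5, -5))/(-250) = (33*(-8))/(-250) = -264*(-1/250) = 132/125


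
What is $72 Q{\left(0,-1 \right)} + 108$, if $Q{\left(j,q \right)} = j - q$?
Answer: $180$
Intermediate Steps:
$72 Q{\left(0,-1 \right)} + 108 = 72 \left(0 - -1\right) + 108 = 72 \left(0 + 1\right) + 108 = 72 \cdot 1 + 108 = 72 + 108 = 180$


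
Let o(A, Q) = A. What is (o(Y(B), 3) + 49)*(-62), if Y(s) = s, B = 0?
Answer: -3038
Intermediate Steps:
(o(Y(B), 3) + 49)*(-62) = (0 + 49)*(-62) = 49*(-62) = -3038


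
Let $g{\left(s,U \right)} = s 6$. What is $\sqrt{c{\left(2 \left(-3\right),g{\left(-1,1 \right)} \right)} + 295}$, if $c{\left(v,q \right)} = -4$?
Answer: $\sqrt{291} \approx 17.059$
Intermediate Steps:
$g{\left(s,U \right)} = 6 s$
$\sqrt{c{\left(2 \left(-3\right),g{\left(-1,1 \right)} \right)} + 295} = \sqrt{-4 + 295} = \sqrt{291}$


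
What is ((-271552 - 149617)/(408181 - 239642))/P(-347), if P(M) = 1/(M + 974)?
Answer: -37724709/24077 ≈ -1566.8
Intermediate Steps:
P(M) = 1/(974 + M)
((-271552 - 149617)/(408181 - 239642))/P(-347) = ((-271552 - 149617)/(408181 - 239642))/(1/(974 - 347)) = (-421169/168539)/(1/627) = (-421169*1/168539)/(1/627) = -60167/24077*627 = -37724709/24077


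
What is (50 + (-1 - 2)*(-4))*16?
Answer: 992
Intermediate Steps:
(50 + (-1 - 2)*(-4))*16 = (50 - 3*(-4))*16 = (50 + 12)*16 = 62*16 = 992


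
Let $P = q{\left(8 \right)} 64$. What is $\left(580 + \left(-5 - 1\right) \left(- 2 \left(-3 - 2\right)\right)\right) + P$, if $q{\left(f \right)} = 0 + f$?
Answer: $1032$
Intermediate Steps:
$q{\left(f \right)} = f$
$P = 512$ ($P = 8 \cdot 64 = 512$)
$\left(580 + \left(-5 - 1\right) \left(- 2 \left(-3 - 2\right)\right)\right) + P = \left(580 + \left(-5 - 1\right) \left(- 2 \left(-3 - 2\right)\right)\right) + 512 = \left(580 + \left(-5 - 1\right) \left(\left(-2\right) \left(-5\right)\right)\right) + 512 = \left(580 - 60\right) + 512 = 520 + 512 = 1032$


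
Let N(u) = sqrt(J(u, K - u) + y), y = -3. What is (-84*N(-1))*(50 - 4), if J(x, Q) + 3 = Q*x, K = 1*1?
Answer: -7728*I*sqrt(2) ≈ -10929.0*I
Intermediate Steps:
K = 1
J(x, Q) = -3 + Q*x
N(u) = sqrt(-6 + u*(1 - u)) (N(u) = sqrt((-3 + (1 - u)*u) - 3) = sqrt((-3 + u*(1 - u)) - 3) = sqrt(-6 + u*(1 - u)))
(-84*N(-1))*(50 - 4) = (-84*sqrt(-6 - 1 - 1*(-1)**2))*(50 - 4) = -84*sqrt(-6 - 1 - 1*1)*46 = -84*sqrt(-6 - 1 - 1)*46 = -168*I*sqrt(2)*46 = -7728*I*sqrt(2)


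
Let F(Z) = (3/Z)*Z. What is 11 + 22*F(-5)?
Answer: 77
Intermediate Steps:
F(Z) = 3
11 + 22*F(-5) = 11 + 22*3 = 11 + 66 = 77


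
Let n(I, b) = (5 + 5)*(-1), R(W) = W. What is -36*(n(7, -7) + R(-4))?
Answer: 504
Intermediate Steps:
n(I, b) = -10 (n(I, b) = 10*(-1) = -10)
-36*(n(7, -7) + R(-4)) = -36*(-10 - 4) = -36*(-14) = 504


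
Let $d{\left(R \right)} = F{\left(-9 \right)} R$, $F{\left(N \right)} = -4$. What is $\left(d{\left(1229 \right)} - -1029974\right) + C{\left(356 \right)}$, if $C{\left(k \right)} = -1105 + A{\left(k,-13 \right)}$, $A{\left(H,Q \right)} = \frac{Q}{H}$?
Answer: $\frac{364527255}{356} \approx 1.024 \cdot 10^{6}$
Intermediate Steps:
$C{\left(k \right)} = -1105 - \frac{13}{k}$
$d{\left(R \right)} = - 4 R$
$\left(d{\left(1229 \right)} - -1029974\right) + C{\left(356 \right)} = \left(\left(-4\right) 1229 - -1029974\right) - \left(1105 + \frac{13}{356}\right) = \left(-4916 + 1029974\right) - \frac{393393}{356} = 1025058 - \frac{393393}{356} = \frac{364527255}{356}$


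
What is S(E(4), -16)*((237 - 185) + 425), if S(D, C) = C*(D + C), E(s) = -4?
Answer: 152640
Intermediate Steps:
S(D, C) = C*(C + D)
S(E(4), -16)*((237 - 185) + 425) = (-16*(-16 - 4))*((237 - 185) + 425) = (-16*(-20))*(52 + 425) = 320*477 = 152640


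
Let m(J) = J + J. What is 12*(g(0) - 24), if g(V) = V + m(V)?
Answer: -288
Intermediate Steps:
m(J) = 2*J
g(V) = 3*V (g(V) = V + 2*V = 3*V)
12*(g(0) - 24) = 12*(3*0 - 24) = 12*(0 - 24) = 12*(-24) = -288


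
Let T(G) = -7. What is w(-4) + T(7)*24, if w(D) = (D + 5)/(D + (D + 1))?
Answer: -1177/7 ≈ -168.14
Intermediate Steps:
w(D) = (5 + D)/(1 + 2*D) (w(D) = (5 + D)/(D + (1 + D)) = (5 + D)/(1 + 2*D))
w(-4) + T(7)*24 = (5 - 4)/(1 + 2*(-4)) - 7*24 = 1/(1 - 8) - 168 = 1/(-7) - 168 = -⅐*1 - 168 = -⅐ - 168 = -1177/7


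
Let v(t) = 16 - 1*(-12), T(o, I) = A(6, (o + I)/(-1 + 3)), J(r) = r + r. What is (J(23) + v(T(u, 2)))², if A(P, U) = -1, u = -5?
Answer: 5476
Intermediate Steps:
J(r) = 2*r
T(o, I) = -1
v(t) = 28 (v(t) = 16 + 12 = 28)
(J(23) + v(T(u, 2)))² = (2*23 + 28)² = (46 + 28)² = 74² = 5476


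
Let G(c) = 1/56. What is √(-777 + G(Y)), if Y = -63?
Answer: I*√609154/28 ≈ 27.874*I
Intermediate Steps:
G(c) = 1/56
√(-777 + G(Y)) = √(-777 + 1/56) = √(-43511/56) = I*√609154/28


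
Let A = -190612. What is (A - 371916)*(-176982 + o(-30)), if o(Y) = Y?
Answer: 99574206336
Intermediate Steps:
(A - 371916)*(-176982 + o(-30)) = (-190612 - 371916)*(-176982 - 30) = -562528*(-177012) = 99574206336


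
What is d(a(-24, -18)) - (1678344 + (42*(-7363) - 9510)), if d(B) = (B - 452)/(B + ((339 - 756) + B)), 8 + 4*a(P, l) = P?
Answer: -588701144/433 ≈ -1.3596e+6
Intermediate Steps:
a(P, l) = -2 + P/4
d(B) = (-452 + B)/(-417 + 2*B) (d(B) = (-452 + B)/(B + (-417 + B)) = (-452 + B)/(-417 + 2*B))
d(a(-24, -18)) - (1678344 + (42*(-7363) - 9510)) = (-452 + (-2 + (¼)*(-24)))/(-417 + 2*(-2 + (¼)*(-24))) - (1678344 + (42*(-7363) - 9510)) = (-452 + (-2 - 6))/(-417 + 2*(-2 - 6)) - (1678344 + (-309246 - 9510)) = (-452 - 8)/(-417 + 2*(-8)) - (1678344 - 318756) = -460/(-417 - 16) - 1*1359588 = -460/(-433) - 1359588 = -1/433*(-460) - 1359588 = 460/433 - 1359588 = -588701144/433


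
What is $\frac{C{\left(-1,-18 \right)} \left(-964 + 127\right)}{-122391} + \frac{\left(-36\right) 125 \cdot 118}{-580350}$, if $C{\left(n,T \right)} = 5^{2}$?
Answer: $\frac{19045295}{17538177} \approx 1.0859$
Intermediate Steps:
$C{\left(n,T \right)} = 25$
$\frac{C{\left(-1,-18 \right)} \left(-964 + 127\right)}{-122391} + \frac{\left(-36\right) 125 \cdot 118}{-580350} = \frac{25 \left(-964 + 127\right)}{-122391} + \frac{\left(-36\right) 125 \cdot 118}{-580350} = 25 \left(-837\right) \left(- \frac{1}{122391}\right) + \left(-4500\right) 118 \left(- \frac{1}{580350}\right) = \left(-20925\right) \left(- \frac{1}{122391}\right) - - \frac{3540}{3869} = \frac{775}{4533} + \frac{3540}{3869} = \frac{19045295}{17538177}$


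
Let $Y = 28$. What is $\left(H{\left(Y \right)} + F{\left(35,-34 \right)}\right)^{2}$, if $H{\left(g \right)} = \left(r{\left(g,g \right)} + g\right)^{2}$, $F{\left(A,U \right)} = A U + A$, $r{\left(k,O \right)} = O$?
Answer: $3924361$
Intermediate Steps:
$F{\left(A,U \right)} = A + A U$
$H{\left(g \right)} = 4 g^{2}$ ($H{\left(g \right)} = \left(g + g\right)^{2} = \left(2 g\right)^{2} = 4 g^{2}$)
$\left(H{\left(Y \right)} + F{\left(35,-34 \right)}\right)^{2} = \left(4 \cdot 28^{2} + 35 \left(1 - 34\right)\right)^{2} = \left(4 \cdot 784 + 35 \left(-33\right)\right)^{2} = \left(3136 - 1155\right)^{2} = 1981^{2} = 3924361$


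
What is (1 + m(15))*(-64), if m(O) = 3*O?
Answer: -2944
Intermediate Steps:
(1 + m(15))*(-64) = (1 + 3*15)*(-64) = (1 + 45)*(-64) = 46*(-64) = -2944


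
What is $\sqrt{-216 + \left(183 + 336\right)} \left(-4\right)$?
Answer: $- 4 \sqrt{303} \approx -69.628$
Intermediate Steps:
$\sqrt{-216 + \left(183 + 336\right)} \left(-4\right) = \sqrt{-216 + 519} \left(-4\right) = \sqrt{303} \left(-4\right) = - 4 \sqrt{303}$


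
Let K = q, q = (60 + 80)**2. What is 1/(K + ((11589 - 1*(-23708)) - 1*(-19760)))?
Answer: 1/74657 ≈ 1.3395e-5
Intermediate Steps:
q = 19600 (q = 140**2 = 19600)
K = 19600
1/(K + ((11589 - 1*(-23708)) - 1*(-19760))) = 1/(19600 + ((11589 - 1*(-23708)) - 1*(-19760))) = 1/(19600 + ((11589 + 23708) + 19760)) = 1/(19600 + (35297 + 19760)) = 1/(19600 + 55057) = 1/74657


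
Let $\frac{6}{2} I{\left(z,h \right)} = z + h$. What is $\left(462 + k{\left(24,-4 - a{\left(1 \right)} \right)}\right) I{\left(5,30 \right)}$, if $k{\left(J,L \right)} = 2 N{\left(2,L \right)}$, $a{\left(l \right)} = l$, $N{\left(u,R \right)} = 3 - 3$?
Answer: $5390$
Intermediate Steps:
$I{\left(z,h \right)} = \frac{h}{3} + \frac{z}{3}$ ($I{\left(z,h \right)} = \frac{z + h}{3} = \frac{h + z}{3} = \frac{h}{3} + \frac{z}{3}$)
$N{\left(u,R \right)} = 0$
$k{\left(J,L \right)} = 0$ ($k{\left(J,L \right)} = 2 \cdot 0 = 0$)
$\left(462 + k{\left(24,-4 - a{\left(1 \right)} \right)}\right) I{\left(5,30 \right)} = \left(462 + 0\right) \left(\frac{1}{3} \cdot 30 + \frac{1}{3} \cdot 5\right) = 462 \left(10 + \frac{5}{3}\right) = 462 \cdot \frac{35}{3} = 5390$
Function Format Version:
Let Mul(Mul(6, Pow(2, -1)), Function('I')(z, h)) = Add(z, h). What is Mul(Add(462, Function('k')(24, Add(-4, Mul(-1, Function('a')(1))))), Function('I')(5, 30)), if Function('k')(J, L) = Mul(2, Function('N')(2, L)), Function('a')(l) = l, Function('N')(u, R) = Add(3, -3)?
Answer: 5390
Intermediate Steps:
Function('I')(z, h) = Add(Mul(Rational(1, 3), h), Mul(Rational(1, 3), z)) (Function('I')(z, h) = Mul(Rational(1, 3), Add(z, h)) = Mul(Rational(1, 3), Add(h, z)) = Add(Mul(Rational(1, 3), h), Mul(Rational(1, 3), z)))
Function('N')(u, R) = 0
Function('k')(J, L) = 0 (Function('k')(J, L) = Mul(2, 0) = 0)
Mul(Add(462, Function('k')(24, Add(-4, Mul(-1, Function('a')(1))))), Function('I')(5, 30)) = Mul(Add(462, 0), Add(Mul(Rational(1, 3), 30), Mul(Rational(1, 3), 5))) = Mul(462, Add(10, Rational(5, 3))) = Mul(462, Rational(35, 3)) = 5390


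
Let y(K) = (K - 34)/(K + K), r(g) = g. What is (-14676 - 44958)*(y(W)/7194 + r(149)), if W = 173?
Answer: -3686172493485/414854 ≈ -8.8855e+6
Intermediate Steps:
y(K) = (-34 + K)/(2*K) (y(K) = (-34 + K)/((2*K)) = (-34 + K)*(1/(2*K)) = (-34 + K)/(2*K))
(-14676 - 44958)*(y(W)/7194 + r(149)) = (-14676 - 44958)*(((1/2)*(-34 + 173)/173)/7194 + 149) = -59634*(((1/2)*(1/173)*139)*(1/7194) + 149) = -59634*((139/346)*(1/7194) + 149) = -59634*(139/2489124 + 149) = -59634*370879615/2489124 = -3686172493485/414854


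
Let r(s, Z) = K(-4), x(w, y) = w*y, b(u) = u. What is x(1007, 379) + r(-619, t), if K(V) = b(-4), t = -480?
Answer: 381649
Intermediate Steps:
K(V) = -4
r(s, Z) = -4
x(1007, 379) + r(-619, t) = 1007*379 - 4 = 381653 - 4 = 381649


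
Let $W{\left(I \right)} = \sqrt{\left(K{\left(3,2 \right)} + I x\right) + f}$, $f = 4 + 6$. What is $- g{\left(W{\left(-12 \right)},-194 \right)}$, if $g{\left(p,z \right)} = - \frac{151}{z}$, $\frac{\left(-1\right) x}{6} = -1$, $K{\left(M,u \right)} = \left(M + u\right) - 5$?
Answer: $- \frac{151}{194} \approx -0.77835$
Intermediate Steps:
$K{\left(M,u \right)} = -5 + M + u$
$x = 6$ ($x = \left(-6\right) \left(-1\right) = 6$)
$f = 10$
$W{\left(I \right)} = \sqrt{10 + 6 I}$ ($W{\left(I \right)} = \sqrt{\left(\left(-5 + 3 + 2\right) + I 6\right) + 10} = \sqrt{\left(0 + 6 I\right) + 10} = \sqrt{6 I + 10} = \sqrt{10 + 6 I}$)
$- g{\left(W{\left(-12 \right)},-194 \right)} = - \frac{-151}{-194} = - \frac{\left(-151\right) \left(-1\right)}{194} = \left(-1\right) \frac{151}{194} = - \frac{151}{194}$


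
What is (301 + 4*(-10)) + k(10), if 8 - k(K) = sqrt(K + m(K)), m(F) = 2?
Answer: 269 - 2*sqrt(3) ≈ 265.54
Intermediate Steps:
k(K) = 8 - sqrt(2 + K) (k(K) = 8 - sqrt(K + 2) = 8 - sqrt(2 + K))
(301 + 4*(-10)) + k(10) = (301 + 4*(-10)) + (8 - sqrt(2 + 10)) = (301 - 40) + (8 - sqrt(12)) = 261 + (8 - 2*sqrt(3)) = 269 - 2*sqrt(3)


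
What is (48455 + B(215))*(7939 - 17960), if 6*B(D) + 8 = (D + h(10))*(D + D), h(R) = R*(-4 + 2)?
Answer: -1876793006/3 ≈ -6.2560e+8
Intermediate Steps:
h(R) = -2*R (h(R) = R*(-2) = -2*R)
B(D) = -4/3 + D*(-20 + D)/3 (B(D) = -4/3 + ((D - 2*10)*(D + D))/6 = -4/3 + ((D - 20)*(2*D))/6 = -4/3 + ((-20 + D)*(2*D))/6 = -4/3 + (2*D*(-20 + D))/6 = -4/3 + D*(-20 + D)/3)
(48455 + B(215))*(7939 - 17960) = (48455 + (-4/3 - 20/3*215 + (⅓)*215²))*(7939 - 17960) = (48455 + (-4/3 - 4300/3 + (⅓)*46225))*(-10021) = (48455 + (-4/3 - 4300/3 + 46225/3))*(-10021) = (48455 + 41921/3)*(-10021) = (187286/3)*(-10021) = -1876793006/3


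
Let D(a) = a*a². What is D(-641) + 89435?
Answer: -263285286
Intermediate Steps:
D(a) = a³
D(-641) + 89435 = (-641)³ + 89435 = -263374721 + 89435 = -263285286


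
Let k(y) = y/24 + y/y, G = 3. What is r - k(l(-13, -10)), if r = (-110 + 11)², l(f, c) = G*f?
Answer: 78413/8 ≈ 9801.6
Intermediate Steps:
l(f, c) = 3*f
k(y) = 1 + y/24 (k(y) = y*(1/24) + 1 = y/24 + 1 = 1 + y/24)
r = 9801 (r = (-99)² = 9801)
r - k(l(-13, -10)) = 9801 - (1 + (3*(-13))/24) = 9801 - (1 + (1/24)*(-39)) = 9801 - (1 - 13/8) = 9801 - 1*(-5/8) = 9801 + 5/8 = 78413/8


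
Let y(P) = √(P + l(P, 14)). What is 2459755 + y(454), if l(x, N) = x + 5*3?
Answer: 2459755 + √923 ≈ 2.4598e+6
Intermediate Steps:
l(x, N) = 15 + x (l(x, N) = x + 15 = 15 + x)
y(P) = √(15 + 2*P) (y(P) = √(P + (15 + P)) = √(15 + 2*P))
2459755 + y(454) = 2459755 + √(15 + 2*454) = 2459755 + √(15 + 908) = 2459755 + √923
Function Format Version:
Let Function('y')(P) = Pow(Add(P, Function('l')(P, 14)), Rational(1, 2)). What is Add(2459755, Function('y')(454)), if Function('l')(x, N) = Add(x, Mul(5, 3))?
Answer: Add(2459755, Pow(923, Rational(1, 2))) ≈ 2.4598e+6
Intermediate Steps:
Function('l')(x, N) = Add(15, x) (Function('l')(x, N) = Add(x, 15) = Add(15, x))
Function('y')(P) = Pow(Add(15, Mul(2, P)), Rational(1, 2)) (Function('y')(P) = Pow(Add(P, Add(15, P)), Rational(1, 2)) = Pow(Add(15, Mul(2, P)), Rational(1, 2)))
Add(2459755, Function('y')(454)) = Add(2459755, Pow(Add(15, Mul(2, 454)), Rational(1, 2))) = Add(2459755, Pow(Add(15, 908), Rational(1, 2))) = Add(2459755, Pow(923, Rational(1, 2)))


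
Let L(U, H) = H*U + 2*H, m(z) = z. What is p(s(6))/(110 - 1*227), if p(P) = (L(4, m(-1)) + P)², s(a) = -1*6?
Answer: -16/13 ≈ -1.2308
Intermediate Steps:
L(U, H) = 2*H + H*U
s(a) = -6
p(P) = (-6 + P)² (p(P) = (-(2 + 4) + P)² = (-1*6 + P)² = (-6 + P)²)
p(s(6))/(110 - 1*227) = (-6 - 6)²/(110 - 1*227) = (-12)²/(110 - 227) = 144/(-117) = 144*(-1/117) = -16/13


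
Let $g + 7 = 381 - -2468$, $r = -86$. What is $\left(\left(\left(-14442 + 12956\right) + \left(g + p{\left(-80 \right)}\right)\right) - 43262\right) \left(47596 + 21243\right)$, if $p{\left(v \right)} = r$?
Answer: $-2890687288$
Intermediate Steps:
$p{\left(v \right)} = -86$
$g = 2842$ ($g = -7 + \left(381 - -2468\right) = -7 + \left(381 + 2468\right) = -7 + 2849 = 2842$)
$\left(\left(\left(-14442 + 12956\right) + \left(g + p{\left(-80 \right)}\right)\right) - 43262\right) \left(47596 + 21243\right) = \left(\left(\left(-14442 + 12956\right) + \left(2842 - 86\right)\right) - 43262\right) \left(47596 + 21243\right) = \left(\left(-1486 + 2756\right) - 43262\right) 68839 = \left(1270 - 43262\right) 68839 = \left(-41992\right) 68839 = -2890687288$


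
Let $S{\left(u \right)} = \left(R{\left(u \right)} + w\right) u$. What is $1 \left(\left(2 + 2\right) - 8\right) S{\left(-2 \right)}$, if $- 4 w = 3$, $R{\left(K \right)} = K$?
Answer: $-22$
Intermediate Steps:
$w = - \frac{3}{4}$ ($w = \left(- \frac{1}{4}\right) 3 = - \frac{3}{4} \approx -0.75$)
$S{\left(u \right)} = u \left(- \frac{3}{4} + u\right)$ ($S{\left(u \right)} = \left(u - \frac{3}{4}\right) u = \left(- \frac{3}{4} + u\right) u = u \left(- \frac{3}{4} + u\right)$)
$1 \left(\left(2 + 2\right) - 8\right) S{\left(-2 \right)} = 1 \left(\left(2 + 2\right) - 8\right) \frac{1}{4} \left(-2\right) \left(-3 + 4 \left(-2\right)\right) = 1 \left(4 - 8\right) \frac{1}{4} \left(-2\right) \left(-3 - 8\right) = 1 \left(-4\right) \frac{1}{4} \left(-2\right) \left(-11\right) = \left(-4\right) \frac{11}{2} = -22$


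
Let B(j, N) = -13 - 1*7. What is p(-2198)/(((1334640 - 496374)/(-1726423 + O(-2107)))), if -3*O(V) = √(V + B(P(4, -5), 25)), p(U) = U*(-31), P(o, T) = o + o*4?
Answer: -58817505187/419133 - 34069*I*√2127/1257399 ≈ -1.4033e+5 - 1.2496*I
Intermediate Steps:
P(o, T) = 5*o (P(o, T) = o + 4*o = 5*o)
B(j, N) = -20 (B(j, N) = -13 - 7 = -20)
p(U) = -31*U
O(V) = -√(-20 + V)/3 (O(V) = -√(V - 20)/3 = -√(-20 + V)/3)
p(-2198)/(((1334640 - 496374)/(-1726423 + O(-2107)))) = (-31*(-2198))/(((1334640 - 496374)/(-1726423 - √(-20 - 2107)/3))) = 68138/((838266/(-1726423 - I*√2127/3))) = 68138*(-1726423/838266 - I*√2127/2514798) = -58817505187/419133 - 34069*I*√2127/1257399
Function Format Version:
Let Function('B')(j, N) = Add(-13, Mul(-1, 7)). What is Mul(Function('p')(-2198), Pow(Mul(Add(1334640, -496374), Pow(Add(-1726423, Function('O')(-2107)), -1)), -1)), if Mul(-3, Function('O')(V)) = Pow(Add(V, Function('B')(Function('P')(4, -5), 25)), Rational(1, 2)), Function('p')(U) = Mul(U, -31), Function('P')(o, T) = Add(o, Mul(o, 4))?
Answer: Add(Rational(-58817505187, 419133), Mul(Rational(-34069, 1257399), I, Pow(2127, Rational(1, 2)))) ≈ Add(-1.4033e+5, Mul(-1.2496, I))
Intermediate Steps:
Function('P')(o, T) = Mul(5, o) (Function('P')(o, T) = Add(o, Mul(4, o)) = Mul(5, o))
Function('B')(j, N) = -20 (Function('B')(j, N) = Add(-13, -7) = -20)
Function('p')(U) = Mul(-31, U)
Function('O')(V) = Mul(Rational(-1, 3), Pow(Add(-20, V), Rational(1, 2))) (Function('O')(V) = Mul(Rational(-1, 3), Pow(Add(V, -20), Rational(1, 2))) = Mul(Rational(-1, 3), Pow(Add(-20, V), Rational(1, 2))))
Mul(Function('p')(-2198), Pow(Mul(Add(1334640, -496374), Pow(Add(-1726423, Function('O')(-2107)), -1)), -1)) = Mul(Mul(-31, -2198), Pow(Mul(Add(1334640, -496374), Pow(Add(-1726423, Mul(Rational(-1, 3), Pow(Add(-20, -2107), Rational(1, 2)))), -1)), -1)) = Mul(68138, Pow(Mul(838266, Pow(Add(-1726423, Mul(Rational(-1, 3), Pow(-2127, Rational(1, 2)))), -1)), -1)) = Mul(68138, Pow(Mul(838266, Pow(Add(-1726423, Mul(Rational(-1, 3), Mul(I, Pow(2127, Rational(1, 2))))), -1)), -1)) = Mul(68138, Pow(Mul(838266, Pow(Add(-1726423, Mul(Rational(-1, 3), I, Pow(2127, Rational(1, 2)))), -1)), -1)) = Mul(68138, Add(Rational(-1726423, 838266), Mul(Rational(-1, 2514798), I, Pow(2127, Rational(1, 2))))) = Add(Rational(-58817505187, 419133), Mul(Rational(-34069, 1257399), I, Pow(2127, Rational(1, 2))))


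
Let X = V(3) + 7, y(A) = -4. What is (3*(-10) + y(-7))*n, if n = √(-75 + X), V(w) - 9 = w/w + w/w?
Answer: -34*I*√57 ≈ -256.69*I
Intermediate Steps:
V(w) = 11 (V(w) = 9 + (w/w + w/w) = 9 + (1 + 1) = 9 + 2 = 11)
X = 18 (X = 11 + 7 = 18)
n = I*√57 (n = √(-75 + 18) = √(-57) = I*√57 ≈ 7.5498*I)
(3*(-10) + y(-7))*n = (3*(-10) - 4)*(I*√57) = (-30 - 4)*(I*√57) = -34*I*√57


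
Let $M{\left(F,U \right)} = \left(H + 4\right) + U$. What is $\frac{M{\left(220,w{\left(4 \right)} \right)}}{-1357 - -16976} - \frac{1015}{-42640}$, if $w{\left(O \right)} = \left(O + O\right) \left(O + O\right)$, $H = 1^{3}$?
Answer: $\frac{3759089}{133198832} \approx 0.028222$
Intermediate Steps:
$H = 1$
$w{\left(O \right)} = 4 O^{2}$ ($w{\left(O \right)} = 2 O 2 O = 4 O^{2}$)
$M{\left(F,U \right)} = 5 + U$ ($M{\left(F,U \right)} = \left(1 + 4\right) + U = 5 + U$)
$\frac{M{\left(220,w{\left(4 \right)} \right)}}{-1357 - -16976} - \frac{1015}{-42640} = \frac{5 + 4 \cdot 4^{2}}{-1357 - -16976} - \frac{1015}{-42640} = \frac{5 + 4 \cdot 16}{-1357 + 16976} - - \frac{203}{8528} = \frac{5 + 64}{15619} + \frac{203}{8528} = 69 \cdot \frac{1}{15619} + \frac{203}{8528} = \frac{69}{15619} + \frac{203}{8528} = \frac{3759089}{133198832}$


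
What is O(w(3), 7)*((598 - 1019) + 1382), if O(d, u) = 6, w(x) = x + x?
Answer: 5766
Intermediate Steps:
w(x) = 2*x
O(w(3), 7)*((598 - 1019) + 1382) = 6*((598 - 1019) + 1382) = 6*(-421 + 1382) = 6*961 = 5766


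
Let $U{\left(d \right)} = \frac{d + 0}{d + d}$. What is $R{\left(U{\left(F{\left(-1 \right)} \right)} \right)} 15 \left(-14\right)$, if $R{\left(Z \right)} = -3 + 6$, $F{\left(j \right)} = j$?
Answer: $-630$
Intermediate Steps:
$U{\left(d \right)} = \frac{1}{2}$ ($U{\left(d \right)} = \frac{d}{2 d} = d \frac{1}{2 d} = \frac{1}{2}$)
$R{\left(Z \right)} = 3$
$R{\left(U{\left(F{\left(-1 \right)} \right)} \right)} 15 \left(-14\right) = 3 \cdot 15 \left(-14\right) = 45 \left(-14\right) = -630$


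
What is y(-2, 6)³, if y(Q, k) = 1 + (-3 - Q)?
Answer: 0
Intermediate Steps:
y(Q, k) = -2 - Q
y(-2, 6)³ = (-2 - 1*(-2))³ = (-2 + 2)³ = 0³ = 0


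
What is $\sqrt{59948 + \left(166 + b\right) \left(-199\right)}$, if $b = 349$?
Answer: $i \sqrt{42537} \approx 206.25 i$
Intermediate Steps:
$\sqrt{59948 + \left(166 + b\right) \left(-199\right)} = \sqrt{59948 + \left(166 + 349\right) \left(-199\right)} = \sqrt{59948 + 515 \left(-199\right)} = \sqrt{59948 - 102485} = \sqrt{-42537} = i \sqrt{42537}$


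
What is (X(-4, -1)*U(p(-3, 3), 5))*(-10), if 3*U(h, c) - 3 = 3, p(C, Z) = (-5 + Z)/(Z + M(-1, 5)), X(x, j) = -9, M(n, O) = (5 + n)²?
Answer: 180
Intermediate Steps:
p(C, Z) = (-5 + Z)/(16 + Z) (p(C, Z) = (-5 + Z)/(Z + (5 - 1)²) = (-5 + Z)/(Z + 4²) = (-5 + Z)/(Z + 16) = (-5 + Z)/(16 + Z))
U(h, c) = 2 (U(h, c) = 1 + (⅓)*3 = 1 + 1 = 2)
(X(-4, -1)*U(p(-3, 3), 5))*(-10) = -9*2*(-10) = -18*(-10) = 180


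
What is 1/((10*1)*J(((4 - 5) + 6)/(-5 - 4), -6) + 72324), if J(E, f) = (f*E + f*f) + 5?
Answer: 3/218302 ≈ 1.3742e-5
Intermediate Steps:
J(E, f) = 5 + f**2 + E*f (J(E, f) = (E*f + f**2) + 5 = (f**2 + E*f) + 5 = 5 + f**2 + E*f)
1/((10*1)*J(((4 - 5) + 6)/(-5 - 4), -6) + 72324) = 1/((10*1)*(5 + (-6)**2 + (((4 - 5) + 6)/(-5 - 4))*(-6)) + 72324) = 1/(10*(5 + 36 + ((-1 + 6)/(-9))*(-6)) + 72324) = 1/(10*(5 + 36 + (5*(-1/9))*(-6)) + 72324) = 1/(10*(5 + 36 - 5/9*(-6)) + 72324) = 1/(10*(5 + 36 + 10/3) + 72324) = 1/(10*(133/3) + 72324) = 1/(1330/3 + 72324) = 1/(218302/3) = 3/218302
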